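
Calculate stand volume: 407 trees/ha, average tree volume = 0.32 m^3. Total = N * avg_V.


V_stand = 407 * 0.32 = 130.24 ≈ 130.2 m^3/ha

130.2 m^3/ha


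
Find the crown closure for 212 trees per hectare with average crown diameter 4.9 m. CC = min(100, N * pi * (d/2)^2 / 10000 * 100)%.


(d/2)^2 = (4.9/2)^2 = 2.45^2 = 6.0025
Crown area = 3.141593 * 6.0025 = 18.8574 m^2
N * area / 10000 * 100 = 212 * 18.8574 / 10000 * 100 = 39.9777
CC = min(100, 39.9777) = 39.9777 ≈ 40.0%

40.0%


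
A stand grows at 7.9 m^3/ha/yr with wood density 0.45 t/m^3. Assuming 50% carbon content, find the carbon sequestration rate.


C = 7.9 * 0.45 * 0.5 = 1.7775 ≈ 1.78 t C/ha/yr

1.78 t C/ha/yr


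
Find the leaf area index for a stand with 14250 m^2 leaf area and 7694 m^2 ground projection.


LAI = 14250 / 7694 = 1.8521 ≈ 1.85

1.85


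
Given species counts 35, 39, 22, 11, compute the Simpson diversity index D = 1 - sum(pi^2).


Total N = 35 + 39 + 22 + 11 = 107
Per-species terms:
  p = 35/107 = 0.327103; p^2 = 0.327103^2 = 0.106996
  p = 39/107 = 0.364486; p^2 = 0.364486^2 = 0.132850
  p = 22/107 = 0.205607; p^2 = 0.205607^2 = 0.042274
  p = 11/107 = 0.102804; p^2 = 0.102804^2 = 0.010569
sum(p^2) = 0.106996 + 0.132850 + 0.042274 + 0.010569 = 0.292689
D = 1 - 0.292689 = 0.707311 ≈ 0.7073

0.7073


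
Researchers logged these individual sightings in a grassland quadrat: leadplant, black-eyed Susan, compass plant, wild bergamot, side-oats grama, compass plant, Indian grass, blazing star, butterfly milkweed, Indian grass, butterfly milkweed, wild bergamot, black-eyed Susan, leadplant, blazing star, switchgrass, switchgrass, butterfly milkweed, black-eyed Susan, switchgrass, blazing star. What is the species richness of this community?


Total individuals logged = 21
Distinct species (count of individuals): leadplant (2), black-eyed Susan (3), compass plant (2), wild bergamot (2), side-oats grama (1), Indian grass (2), blazing star (3), butterfly milkweed (3), switchgrass (3)
Species richness = number of distinct species = 9

9


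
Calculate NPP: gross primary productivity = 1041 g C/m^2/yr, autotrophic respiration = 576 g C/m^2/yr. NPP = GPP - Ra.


NPP = GPP - Ra = 1041 - 576 = 465 g C/m^2/yr

465 g C/m^2/yr


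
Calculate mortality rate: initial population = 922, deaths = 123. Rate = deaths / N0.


Mortality rate = 123 / 922 = 0.133406 ≈ 0.1334

0.1334


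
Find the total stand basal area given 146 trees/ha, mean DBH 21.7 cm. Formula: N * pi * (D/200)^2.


(D/200)^2 = (21.7/200)^2 = 0.1085^2 = 0.01177225
Individual BA = 3.141593 * 0.01177225 = 0.0369836 m^2
Stand BA = 146 * 0.0369836 = 5.39961 ≈ 5.40 m^2/ha

5.40 m^2/ha


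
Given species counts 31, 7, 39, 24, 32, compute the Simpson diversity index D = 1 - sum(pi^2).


Total N = 31 + 7 + 39 + 24 + 32 = 133
Per-species terms:
  p = 31/133 = 0.233083; p^2 = 0.233083^2 = 0.054328
  p = 7/133 = 0.052632; p^2 = 0.052632^2 = 0.002770
  p = 39/133 = 0.293233; p^2 = 0.293233^2 = 0.085986
  p = 24/133 = 0.180451; p^2 = 0.180451^2 = 0.032563
  p = 32/133 = 0.240602; p^2 = 0.240602^2 = 0.057889
sum(p^2) = 0.054328 + 0.002770 + 0.085986 + 0.032563 + 0.057889 = 0.233536
D = 1 - 0.233536 = 0.766464 ≈ 0.7665

0.7665


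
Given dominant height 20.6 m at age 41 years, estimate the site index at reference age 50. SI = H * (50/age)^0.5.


50/41 = 1.21951
(1.21951)^0.5 = 1.10431
SI = 20.6 * 1.10431 = 22.7488 ≈ 22.7 m

22.7 m


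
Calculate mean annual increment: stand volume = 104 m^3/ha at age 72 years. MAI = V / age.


MAI = 104 / 72 = 1.4444 ≈ 1.44 m^3/ha/yr

1.44 m^3/ha/yr


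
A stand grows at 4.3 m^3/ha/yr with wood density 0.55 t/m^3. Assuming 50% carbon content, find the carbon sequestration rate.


C = 4.3 * 0.55 * 0.5 = 1.1825 ≈ 1.18 t C/ha/yr

1.18 t C/ha/yr


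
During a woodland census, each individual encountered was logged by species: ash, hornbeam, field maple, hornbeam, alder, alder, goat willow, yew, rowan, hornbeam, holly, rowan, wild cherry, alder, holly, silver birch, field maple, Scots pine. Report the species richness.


Total individuals logged = 18
Distinct species (count of individuals): ash (1), hornbeam (3), field maple (2), alder (3), goat willow (1), yew (1), rowan (2), holly (2), wild cherry (1), silver birch (1), Scots pine (1)
Species richness = number of distinct species = 11

11


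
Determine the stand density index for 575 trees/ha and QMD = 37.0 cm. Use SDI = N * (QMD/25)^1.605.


QMD/25 = 37.0/25 = 1.48
(1.48)^1.605 = exp(1.605 * ln(1.48)) = exp(1.605 * 0.392042) = exp(0.629227) = 1.87616
SDI = 575 * 1.87616 = 1078.79 ≈ 1079

1079


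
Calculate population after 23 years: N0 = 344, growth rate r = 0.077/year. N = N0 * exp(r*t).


r*t = 0.077 * 23 = 1.771
exp(1.771) = 5.87673
N = 344 * 5.87673 = 2021.60 ≈ 2022

2022


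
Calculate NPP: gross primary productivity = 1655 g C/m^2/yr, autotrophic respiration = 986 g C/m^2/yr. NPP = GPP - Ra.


NPP = GPP - Ra = 1655 - 986 = 669 g C/m^2/yr

669 g C/m^2/yr


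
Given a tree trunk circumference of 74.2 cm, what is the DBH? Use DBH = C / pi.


DBH = C / pi = 74.2 / 3.141593 = 23.6186 ≈ 23.62 cm

23.62 cm


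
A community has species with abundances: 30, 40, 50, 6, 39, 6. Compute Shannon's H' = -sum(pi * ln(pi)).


Total N = 30 + 40 + 50 + 6 + 39 + 6 = 171
Per-species terms:
  p = 30/171 = 0.175439; ln(p) = -1.740464; p*ln(p) = 0.175439 * (-1.740464) = -0.305345
  p = 40/171 = 0.233918; ln(p) = -1.452785; p*ln(p) = 0.233918 * (-1.452785) = -0.339833
  p = 50/171 = 0.292398; ln(p) = -1.229639; p*ln(p) = 0.292398 * (-1.229639) = -0.359544
  p = 6/171 = 0.035088; ln(p) = -3.349896; p*ln(p) = 0.035088 * (-3.349896) = -0.117541
  p = 39/171 = 0.228070; ln(p) = -1.478103; p*ln(p) = 0.228070 * (-1.478103) = -0.337111
  p = 6/171 = 0.035088; ln(p) = -3.349896; p*ln(p) = 0.035088 * (-3.349896) = -0.117541
sum(p*ln(p)) = (-0.305345) + (-0.339833) + (-0.359544) + (-0.117541) + (-0.337111) + (-0.117541) = -1.576915
H' = -(-1.576915) = 1.576915 ≈ 1.5769

1.5769


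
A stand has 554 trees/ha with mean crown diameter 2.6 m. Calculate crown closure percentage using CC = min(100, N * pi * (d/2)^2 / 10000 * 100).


(d/2)^2 = (2.6/2)^2 = 1.3^2 = 1.69
Crown area = 3.141593 * 1.69 = 5.30929 m^2
N * area / 10000 * 100 = 554 * 5.30929 / 10000 * 100 = 29.4135
CC = min(100, 29.4135) = 29.4135 ≈ 29.4%

29.4%


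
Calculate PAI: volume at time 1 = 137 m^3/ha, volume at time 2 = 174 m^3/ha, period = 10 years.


PAI = (V2 - V1) / period = (174 - 137) / 10 = 37 / 10 = 3.70 m^3/ha/yr

3.70 m^3/ha/yr


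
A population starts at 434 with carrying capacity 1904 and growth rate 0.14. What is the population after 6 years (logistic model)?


(K - N0)/N0 = (1904 - 434)/434 = 1470/434 = 3.38710
r*t = 0.14 * 6 = 0.84; exp(-0.84) = 0.431711
3.38710 * 0.431711 = 1.46225
1 + 1.46225 = 2.46225
N = 1904 / 2.46225 = 773.276 ≈ 773

773


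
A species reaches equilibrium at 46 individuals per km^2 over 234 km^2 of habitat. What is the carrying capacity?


K = 46 * 234 = 10764 individuals

10764 individuals


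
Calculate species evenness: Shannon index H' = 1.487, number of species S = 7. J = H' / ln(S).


ln(7) = 1.94591
J = H' / ln(S) = 1.487 / 1.94591 = 0.764167 ≈ 0.7642

0.7642


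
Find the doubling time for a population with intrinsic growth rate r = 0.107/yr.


td = ln(2) / 0.107 = 0.693147 / 0.107 = 6.47801 ≈ 6.5 years

6.5 years


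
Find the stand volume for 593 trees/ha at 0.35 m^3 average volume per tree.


V_stand = 593 * 0.35 = 207.55 ≈ 207.6 m^3/ha

207.6 m^3/ha


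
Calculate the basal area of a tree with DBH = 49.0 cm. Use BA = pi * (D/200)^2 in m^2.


D/200 = 49.0/200 = 0.245 m
(D/200)^2 = 0.245^2 = 0.060025
BA = 3.141593 * 0.060025 = 0.188574 ≈ 0.1886 m^2

0.1886 m^2


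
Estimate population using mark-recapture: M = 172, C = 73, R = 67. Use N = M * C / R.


N = M * C / R = 172 * 73 / 67 = 12556 / 67 = 187.40 ≈ 187

187 individuals


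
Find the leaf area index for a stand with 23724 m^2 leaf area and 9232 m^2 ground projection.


LAI = 23724 / 9232 = 2.5698 ≈ 2.57

2.57


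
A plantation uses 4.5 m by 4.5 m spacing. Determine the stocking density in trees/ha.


N = 10000 / 4.5^2 = 10000 / 20.25 = 493.827 ≈ 494 trees/ha

494 trees/ha


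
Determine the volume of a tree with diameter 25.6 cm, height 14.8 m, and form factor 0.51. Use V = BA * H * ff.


(D/200)^2 = (25.6/200)^2 = 0.128^2 = 0.016384
BA = 3.141593 * 0.016384 = 0.0514719 m^2
V = 0.0514719 * 14.8 * 0.51 = 0.388510 ≈ 0.389 m^3

0.389 m^3


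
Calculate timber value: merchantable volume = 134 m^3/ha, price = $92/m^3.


Value = 134 * 92 = $12328/ha

$12328/ha


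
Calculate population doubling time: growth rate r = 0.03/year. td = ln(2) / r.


td = ln(2) / 0.03 = 0.693147 / 0.03 = 23.1049 ≈ 23.1 years

23.1 years


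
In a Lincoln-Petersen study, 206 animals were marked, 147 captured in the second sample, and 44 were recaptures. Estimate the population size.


N = M * C / R = 206 * 147 / 44 = 30282 / 44 = 688.23 ≈ 688

688 individuals


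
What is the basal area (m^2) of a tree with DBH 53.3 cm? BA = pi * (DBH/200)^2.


D/200 = 53.3/200 = 0.2665 m
(D/200)^2 = 0.2665^2 = 0.07102225
BA = 3.141593 * 0.07102225 = 0.223123 ≈ 0.2231 m^2

0.2231 m^2


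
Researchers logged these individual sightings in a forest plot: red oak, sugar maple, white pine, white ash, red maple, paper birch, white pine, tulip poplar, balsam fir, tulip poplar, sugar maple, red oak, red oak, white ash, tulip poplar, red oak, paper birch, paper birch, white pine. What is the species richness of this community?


Total individuals logged = 19
Distinct species (count of individuals): red oak (4), sugar maple (2), white pine (3), white ash (2), red maple (1), paper birch (3), tulip poplar (3), balsam fir (1)
Species richness = number of distinct species = 8

8


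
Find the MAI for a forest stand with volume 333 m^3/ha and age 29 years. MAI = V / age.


MAI = 333 / 29 = 11.4828 ≈ 11.48 m^3/ha/yr

11.48 m^3/ha/yr


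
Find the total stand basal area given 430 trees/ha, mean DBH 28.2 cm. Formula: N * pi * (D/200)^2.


(D/200)^2 = (28.2/200)^2 = 0.141^2 = 0.019881
Individual BA = 3.141593 * 0.019881 = 0.0624580 m^2
Stand BA = 430 * 0.0624580 = 26.8569 ≈ 26.86 m^2/ha

26.86 m^2/ha


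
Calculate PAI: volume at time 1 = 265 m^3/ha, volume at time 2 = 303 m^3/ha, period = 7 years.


PAI = (V2 - V1) / period = (303 - 265) / 7 = 38 / 7 = 5.4286 ≈ 5.43 m^3/ha/yr

5.43 m^3/ha/yr


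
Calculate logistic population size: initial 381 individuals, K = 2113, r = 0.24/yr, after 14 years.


(K - N0)/N0 = (2113 - 381)/381 = 1732/381 = 4.54593
r*t = 0.24 * 14 = 3.36; exp(-3.36) = 0.0347353
4.54593 * 0.0347353 = 0.157904
1 + 0.157904 = 1.15790
N = 2113 / 1.15790 = 1824.86 ≈ 1825

1825


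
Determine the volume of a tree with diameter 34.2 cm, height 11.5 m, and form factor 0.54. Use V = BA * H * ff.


(D/200)^2 = (34.2/200)^2 = 0.171^2 = 0.029241
BA = 3.141593 * 0.029241 = 0.0918633 m^2
V = 0.0918633 * 11.5 * 0.54 = 0.570471 ≈ 0.570 m^3

0.570 m^3


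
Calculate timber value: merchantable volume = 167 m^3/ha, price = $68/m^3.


Value = 167 * 68 = $11356/ha

$11356/ha


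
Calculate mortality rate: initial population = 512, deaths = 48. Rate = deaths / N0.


Mortality rate = 48 / 512 = 0.093750 ≈ 0.0938

0.0938


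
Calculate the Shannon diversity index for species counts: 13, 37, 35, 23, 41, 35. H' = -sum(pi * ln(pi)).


Total N = 13 + 37 + 35 + 23 + 41 + 35 = 184
Per-species terms:
  p = 13/184 = 0.070652; ln(p) = -2.649989; p*ln(p) = 0.070652 * (-2.649989) = -0.187227
  p = 37/184 = 0.201087; ln(p) = -1.604018; p*ln(p) = 0.201087 * (-1.604018) = -0.322547
  p = 35/184 = 0.190217; ln(p) = -1.659590; p*ln(p) = 0.190217 * (-1.659590) = -0.315682
  p = 23/184 = 0.125000; ln(p) = -2.079442; p*ln(p) = 0.125000 * (-2.079442) = -0.259930
  p = 41/184 = 0.222826; ln(p) = -1.501364; p*ln(p) = 0.222826 * (-1.501364) = -0.334543
  p = 35/184 = 0.190217; ln(p) = -1.659590; p*ln(p) = 0.190217 * (-1.659590) = -0.315682
sum(p*ln(p)) = (-0.187227) + (-0.322547) + (-0.315682) + (-0.259930) + (-0.334543) + (-0.315682) = -1.735611
H' = -(-1.735611) = 1.735611 ≈ 1.7356

1.7356


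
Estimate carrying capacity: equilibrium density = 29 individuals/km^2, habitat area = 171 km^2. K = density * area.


K = 29 * 171 = 4959 individuals

4959 individuals


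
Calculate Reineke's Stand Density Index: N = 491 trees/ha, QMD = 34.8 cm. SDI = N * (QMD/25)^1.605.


QMD/25 = 34.8/25 = 1.392
(1.392)^1.605 = exp(1.605 * ln(1.392)) = exp(1.605 * 0.330742) = exp(0.530841) = 1.70036
SDI = 491 * 1.70036 = 834.877 ≈ 835

835


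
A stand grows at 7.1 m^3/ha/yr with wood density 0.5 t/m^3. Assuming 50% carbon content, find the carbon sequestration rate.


C = 7.1 * 0.5 * 0.5 = 1.775 ≈ 1.78 t C/ha/yr

1.78 t C/ha/yr


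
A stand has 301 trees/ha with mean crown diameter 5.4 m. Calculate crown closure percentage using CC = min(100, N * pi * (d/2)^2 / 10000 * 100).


(d/2)^2 = (5.4/2)^2 = 2.7^2 = 7.29
Crown area = 3.141593 * 7.29 = 22.9022 m^2
N * area / 10000 * 100 = 301 * 22.9022 / 10000 * 100 = 68.9356
CC = min(100, 68.9356) = 68.9356 ≈ 68.9%

68.9%


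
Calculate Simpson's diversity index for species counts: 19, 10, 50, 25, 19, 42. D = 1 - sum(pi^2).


Total N = 19 + 10 + 50 + 25 + 19 + 42 = 165
Per-species terms:
  p = 19/165 = 0.115152; p^2 = 0.115152^2 = 0.013260
  p = 10/165 = 0.060606; p^2 = 0.060606^2 = 0.003673
  p = 50/165 = 0.303030; p^2 = 0.303030^2 = 0.091827
  p = 25/165 = 0.151515; p^2 = 0.151515^2 = 0.022957
  p = 19/165 = 0.115152; p^2 = 0.115152^2 = 0.013260
  p = 42/165 = 0.254545; p^2 = 0.254545^2 = 0.064793
sum(p^2) = 0.013260 + 0.003673 + 0.091827 + 0.022957 + 0.013260 + 0.064793 = 0.209770
D = 1 - 0.209770 = 0.790230 ≈ 0.7902

0.7902


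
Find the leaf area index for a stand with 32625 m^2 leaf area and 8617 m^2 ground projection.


LAI = 32625 / 8617 = 3.7861 ≈ 3.79

3.79


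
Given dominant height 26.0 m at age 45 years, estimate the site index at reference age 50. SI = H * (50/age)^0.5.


50/45 = 1.11111
(1.11111)^0.5 = 1.05409
SI = 26.0 * 1.05409 = 27.4063 ≈ 27.4 m

27.4 m


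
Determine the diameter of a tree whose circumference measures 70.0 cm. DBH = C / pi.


DBH = C / pi = 70.0 / 3.141593 = 22.2817 ≈ 22.28 cm

22.28 cm


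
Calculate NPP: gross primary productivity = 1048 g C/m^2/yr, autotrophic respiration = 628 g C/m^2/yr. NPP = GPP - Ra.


NPP = GPP - Ra = 1048 - 628 = 420 g C/m^2/yr

420 g C/m^2/yr


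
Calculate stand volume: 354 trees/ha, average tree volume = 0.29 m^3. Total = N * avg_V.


V_stand = 354 * 0.29 = 102.66 ≈ 102.7 m^3/ha

102.7 m^3/ha


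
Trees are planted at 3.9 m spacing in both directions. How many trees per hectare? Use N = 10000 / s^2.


N = 10000 / 3.9^2 = 10000 / 15.21 = 657.462 ≈ 657 trees/ha

657 trees/ha


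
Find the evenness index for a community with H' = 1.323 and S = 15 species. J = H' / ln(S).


ln(15) = 2.70805
J = H' / ln(S) = 1.323 / 2.70805 = 0.488543 ≈ 0.4885

0.4885


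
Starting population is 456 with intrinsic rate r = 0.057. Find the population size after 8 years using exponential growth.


r*t = 0.057 * 8 = 0.456
exp(0.456) = 1.57775
N = 456 * 1.57775 = 719.454 ≈ 719

719


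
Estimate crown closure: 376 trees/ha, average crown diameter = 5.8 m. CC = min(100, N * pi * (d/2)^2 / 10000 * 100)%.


(d/2)^2 = (5.8/2)^2 = 2.9^2 = 8.41
Crown area = 3.141593 * 8.41 = 26.4208 m^2
N * area / 10000 * 100 = 376 * 26.4208 / 10000 * 100 = 99.3422
CC = min(100, 99.3422) = 99.3422 ≈ 99.3%

99.3%


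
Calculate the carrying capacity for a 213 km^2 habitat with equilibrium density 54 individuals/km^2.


K = 54 * 213 = 11502 individuals

11502 individuals


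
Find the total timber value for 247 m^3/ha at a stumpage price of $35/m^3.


Value = 247 * 35 = $8645/ha

$8645/ha


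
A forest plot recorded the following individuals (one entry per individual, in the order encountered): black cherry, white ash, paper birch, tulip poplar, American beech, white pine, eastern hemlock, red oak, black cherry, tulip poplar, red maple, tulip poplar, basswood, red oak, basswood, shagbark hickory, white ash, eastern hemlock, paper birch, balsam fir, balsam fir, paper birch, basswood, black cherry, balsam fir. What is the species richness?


Total individuals logged = 25
Distinct species (count of individuals): black cherry (3), white ash (2), paper birch (3), tulip poplar (3), American beech (1), white pine (1), eastern hemlock (2), red oak (2), red maple (1), basswood (3), shagbark hickory (1), balsam fir (3)
Species richness = number of distinct species = 12

12


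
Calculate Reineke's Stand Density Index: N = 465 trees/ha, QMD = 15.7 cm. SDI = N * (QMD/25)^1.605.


QMD/25 = 15.7/25 = 0.628
(0.628)^1.605 = exp(1.605 * ln(0.628)) = exp(1.605 * (-0.465215)) = exp(-0.746670) = 0.473942
SDI = 465 * 0.473942 = 220.383 ≈ 220

220


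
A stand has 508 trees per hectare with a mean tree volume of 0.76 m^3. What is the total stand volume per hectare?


V_stand = 508 * 0.76 = 386.08 ≈ 386.1 m^3/ha

386.1 m^3/ha


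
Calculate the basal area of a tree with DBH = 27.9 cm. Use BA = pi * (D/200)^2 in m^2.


D/200 = 27.9/200 = 0.1395 m
(D/200)^2 = 0.1395^2 = 0.01946025
BA = 3.141593 * 0.01946025 = 0.0611362 ≈ 0.0611 m^2

0.0611 m^2


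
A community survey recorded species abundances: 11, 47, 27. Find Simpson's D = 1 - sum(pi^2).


Total N = 11 + 47 + 27 = 85
Per-species terms:
  p = 11/85 = 0.129412; p^2 = 0.129412^2 = 0.016747
  p = 47/85 = 0.552941; p^2 = 0.552941^2 = 0.305744
  p = 27/85 = 0.317647; p^2 = 0.317647^2 = 0.100900
sum(p^2) = 0.016747 + 0.305744 + 0.100900 = 0.423391
D = 1 - 0.423391 = 0.576609 ≈ 0.5766

0.5766


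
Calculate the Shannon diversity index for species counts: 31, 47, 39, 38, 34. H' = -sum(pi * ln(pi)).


Total N = 31 + 47 + 39 + 38 + 34 = 189
Per-species terms:
  p = 31/189 = 0.164021; ln(p) = -1.807761; p*ln(p) = 0.164021 * (-1.807761) = -0.296511
  p = 47/189 = 0.248677; ln(p) = -1.391600; p*ln(p) = 0.248677 * (-1.391600) = -0.346059
  p = 39/189 = 0.206349; ln(p) = -1.578186; p*ln(p) = 0.206349 * (-1.578186) = -0.325657
  p = 38/189 = 0.201058; ln(p) = -1.604162; p*ln(p) = 0.201058 * (-1.604162) = -0.322530
  p = 34/189 = 0.179894; ln(p) = -1.715387; p*ln(p) = 0.179894 * (-1.715387) = -0.308588
sum(p*ln(p)) = (-0.296511) + (-0.346059) + (-0.325657) + (-0.322530) + (-0.308588) = -1.599345
H' = -(-1.599345) = 1.599345 ≈ 1.5993

1.5993


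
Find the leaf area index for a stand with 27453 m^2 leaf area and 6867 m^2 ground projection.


LAI = 27453 / 6867 = 3.9978 ≈ 4.00

4.00


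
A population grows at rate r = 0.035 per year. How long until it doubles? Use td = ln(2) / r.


td = ln(2) / 0.035 = 0.693147 / 0.035 = 19.8042 ≈ 19.8 years

19.8 years


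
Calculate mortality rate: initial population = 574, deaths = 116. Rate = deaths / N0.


Mortality rate = 116 / 574 = 0.202091 ≈ 0.2021

0.2021


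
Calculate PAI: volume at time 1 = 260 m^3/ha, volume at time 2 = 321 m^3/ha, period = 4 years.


PAI = (V2 - V1) / period = (321 - 260) / 4 = 61 / 4 = 15.25 m^3/ha/yr

15.25 m^3/ha/yr


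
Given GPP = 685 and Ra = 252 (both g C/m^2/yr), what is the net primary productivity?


NPP = GPP - Ra = 685 - 252 = 433 g C/m^2/yr

433 g C/m^2/yr


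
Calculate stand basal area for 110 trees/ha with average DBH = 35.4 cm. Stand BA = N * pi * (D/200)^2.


(D/200)^2 = (35.4/200)^2 = 0.177^2 = 0.031329
Individual BA = 3.141593 * 0.031329 = 0.0984230 m^2
Stand BA = 110 * 0.0984230 = 10.8265 ≈ 10.83 m^2/ha

10.83 m^2/ha


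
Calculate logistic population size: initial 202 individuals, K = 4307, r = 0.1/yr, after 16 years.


(K - N0)/N0 = (4307 - 202)/202 = 4105/202 = 20.3218
r*t = 0.1 * 16 = 1.6; exp(-1.6) = 0.201897
20.3218 * 0.201897 = 4.10291
1 + 4.10291 = 5.10291
N = 4307 / 5.10291 = 844.028 ≈ 844

844


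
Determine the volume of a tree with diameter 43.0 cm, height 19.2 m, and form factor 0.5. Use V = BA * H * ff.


(D/200)^2 = (43.0/200)^2 = 0.215^2 = 0.046225
BA = 3.141593 * 0.046225 = 0.145220 m^2
V = 0.145220 * 19.2 * 0.5 = 1.39411 ≈ 1.394 m^3

1.394 m^3


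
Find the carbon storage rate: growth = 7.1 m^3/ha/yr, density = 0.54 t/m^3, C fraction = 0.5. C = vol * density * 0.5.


C = 7.1 * 0.54 * 0.5 = 1.917 ≈ 1.92 t C/ha/yr

1.92 t C/ha/yr


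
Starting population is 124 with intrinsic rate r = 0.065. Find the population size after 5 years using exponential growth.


r*t = 0.065 * 5 = 0.325
exp(0.325) = 1.38403
N = 124 * 1.38403 = 171.620 ≈ 172

172


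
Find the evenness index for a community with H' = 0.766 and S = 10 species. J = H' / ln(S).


ln(10) = 2.30259
J = H' / ln(S) = 0.766 / 2.30259 = 0.332669 ≈ 0.3327

0.3327


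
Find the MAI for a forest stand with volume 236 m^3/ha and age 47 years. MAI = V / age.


MAI = 236 / 47 = 5.0213 ≈ 5.02 m^3/ha/yr

5.02 m^3/ha/yr


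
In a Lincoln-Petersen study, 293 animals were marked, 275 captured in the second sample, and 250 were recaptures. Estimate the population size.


N = M * C / R = 293 * 275 / 250 = 80575 / 250 = 322.30 ≈ 322

322 individuals


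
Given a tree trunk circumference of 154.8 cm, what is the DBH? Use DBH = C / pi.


DBH = C / pi = 154.8 / 3.141593 = 49.2744 ≈ 49.27 cm

49.27 cm


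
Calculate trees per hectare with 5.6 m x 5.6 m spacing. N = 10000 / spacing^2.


N = 10000 / 5.6^2 = 10000 / 31.36 = 318.878 ≈ 319 trees/ha

319 trees/ha


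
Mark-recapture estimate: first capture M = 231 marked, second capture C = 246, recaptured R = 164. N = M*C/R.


N = M * C / R = 231 * 246 / 164 = 56826 / 164 = 346.50 ≈ 347

347 individuals


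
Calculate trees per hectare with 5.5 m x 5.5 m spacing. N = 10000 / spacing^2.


N = 10000 / 5.5^2 = 10000 / 30.25 = 330.579 ≈ 331 trees/ha

331 trees/ha


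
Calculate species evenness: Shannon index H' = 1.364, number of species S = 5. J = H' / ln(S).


ln(5) = 1.60944
J = H' / ln(S) = 1.364 / 1.60944 = 0.847500 ≈ 0.8475

0.8475


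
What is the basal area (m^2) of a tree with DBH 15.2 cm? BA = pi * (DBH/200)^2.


D/200 = 15.2/200 = 0.076 m
(D/200)^2 = 0.076^2 = 0.005776
BA = 3.141593 * 0.005776 = 0.0181458 ≈ 0.0181 m^2

0.0181 m^2


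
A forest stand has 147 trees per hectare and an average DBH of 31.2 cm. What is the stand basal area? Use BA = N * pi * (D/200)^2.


(D/200)^2 = (31.2/200)^2 = 0.156^2 = 0.024336
Individual BA = 3.141593 * 0.024336 = 0.0764538 m^2
Stand BA = 147 * 0.0764538 = 11.2387 ≈ 11.24 m^2/ha

11.24 m^2/ha


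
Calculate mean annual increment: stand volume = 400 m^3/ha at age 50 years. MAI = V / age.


MAI = 400 / 50 = 8.00 m^3/ha/yr

8.00 m^3/ha/yr


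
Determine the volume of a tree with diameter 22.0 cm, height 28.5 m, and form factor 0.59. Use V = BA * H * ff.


(D/200)^2 = (22.0/200)^2 = 0.11^2 = 0.0121
BA = 3.141593 * 0.0121 = 0.0380133 m^2
V = 0.0380133 * 28.5 * 0.59 = 0.639194 ≈ 0.639 m^3

0.639 m^3


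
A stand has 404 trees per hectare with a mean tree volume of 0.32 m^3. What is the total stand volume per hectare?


V_stand = 404 * 0.32 = 129.28 ≈ 129.3 m^3/ha

129.3 m^3/ha


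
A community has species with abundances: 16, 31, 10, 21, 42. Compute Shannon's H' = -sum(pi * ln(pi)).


Total N = 16 + 31 + 10 + 21 + 42 = 120
Per-species terms:
  p = 16/120 = 0.133333; ln(p) = -2.014906; p*ln(p) = 0.133333 * (-2.014906) = -0.268653
  p = 31/120 = 0.258333; ln(p) = -1.353506; p*ln(p) = 0.258333 * (-1.353506) = -0.349655
  p = 10/120 = 0.083333; ln(p) = -2.484911; p*ln(p) = 0.083333 * (-2.484911) = -0.207075
  p = 21/120 = 0.175000; ln(p) = -1.742969; p*ln(p) = 0.175000 * (-1.742969) = -0.305020
  p = 42/120 = 0.350000; ln(p) = -1.049822; p*ln(p) = 0.350000 * (-1.049822) = -0.367438
sum(p*ln(p)) = (-0.268653) + (-0.349655) + (-0.207075) + (-0.305020) + (-0.367438) = -1.497841
H' = -(-1.497841) = 1.497841 ≈ 1.4978

1.4978


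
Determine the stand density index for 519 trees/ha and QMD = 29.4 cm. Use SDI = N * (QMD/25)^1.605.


QMD/25 = 29.4/25 = 1.176
(1.176)^1.605 = exp(1.605 * ln(1.176)) = exp(1.605 * 0.162119) = exp(0.260201) = 1.29719
SDI = 519 * 1.29719 = 673.242 ≈ 673

673


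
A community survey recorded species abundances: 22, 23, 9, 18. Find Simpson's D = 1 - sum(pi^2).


Total N = 22 + 23 + 9 + 18 = 72
Per-species terms:
  p = 22/72 = 0.305556; p^2 = 0.305556^2 = 0.093364
  p = 23/72 = 0.319444; p^2 = 0.319444^2 = 0.102044
  p = 9/72 = 0.125000; p^2 = 0.125000^2 = 0.015625
  p = 18/72 = 0.250000; p^2 = 0.250000^2 = 0.062500
sum(p^2) = 0.093364 + 0.102044 + 0.015625 + 0.062500 = 0.273533
D = 1 - 0.273533 = 0.726467 ≈ 0.7265

0.7265


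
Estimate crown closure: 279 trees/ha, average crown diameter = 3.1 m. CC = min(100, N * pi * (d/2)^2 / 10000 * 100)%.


(d/2)^2 = (3.1/2)^2 = 1.55^2 = 2.4025
Crown area = 3.141593 * 2.4025 = 7.54768 m^2
N * area / 10000 * 100 = 279 * 7.54768 / 10000 * 100 = 21.0580
CC = min(100, 21.0580) = 21.0580 ≈ 21.1%

21.1%


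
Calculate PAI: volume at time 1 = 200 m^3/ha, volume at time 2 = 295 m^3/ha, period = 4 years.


PAI = (V2 - V1) / period = (295 - 200) / 4 = 95 / 4 = 23.75 m^3/ha/yr

23.75 m^3/ha/yr


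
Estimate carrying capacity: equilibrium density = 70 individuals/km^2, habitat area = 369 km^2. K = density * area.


K = 70 * 369 = 25830 individuals

25830 individuals


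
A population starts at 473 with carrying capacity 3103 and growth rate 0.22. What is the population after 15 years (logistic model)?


(K - N0)/N0 = (3103 - 473)/473 = 2630/473 = 5.56025
r*t = 0.22 * 15 = 3.3; exp(-3.3) = 0.0368832
5.56025 * 0.0368832 = 0.205080
1 + 0.205080 = 1.20508
N = 3103 / 1.20508 = 2574.93 ≈ 2575

2575


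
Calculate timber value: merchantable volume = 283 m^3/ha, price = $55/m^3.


Value = 283 * 55 = $15565/ha

$15565/ha


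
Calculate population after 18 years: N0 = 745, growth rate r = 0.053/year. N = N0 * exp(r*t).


r*t = 0.053 * 18 = 0.954
exp(0.954) = 2.59607
N = 745 * 2.59607 = 1934.07 ≈ 1934

1934


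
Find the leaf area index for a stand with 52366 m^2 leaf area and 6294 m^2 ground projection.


LAI = 52366 / 6294 = 8.3200 ≈ 8.32

8.32


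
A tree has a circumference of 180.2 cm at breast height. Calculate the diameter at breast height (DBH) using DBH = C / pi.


DBH = C / pi = 180.2 / 3.141593 = 57.3594 ≈ 57.36 cm

57.36 cm


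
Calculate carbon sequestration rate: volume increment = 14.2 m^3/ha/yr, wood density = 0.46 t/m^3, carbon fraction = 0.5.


C = 14.2 * 0.46 * 0.5 = 3.266 ≈ 3.27 t C/ha/yr

3.27 t C/ha/yr


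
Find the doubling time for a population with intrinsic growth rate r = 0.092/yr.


td = ln(2) / 0.092 = 0.693147 / 0.092 = 7.53421 ≈ 7.5 years

7.5 years


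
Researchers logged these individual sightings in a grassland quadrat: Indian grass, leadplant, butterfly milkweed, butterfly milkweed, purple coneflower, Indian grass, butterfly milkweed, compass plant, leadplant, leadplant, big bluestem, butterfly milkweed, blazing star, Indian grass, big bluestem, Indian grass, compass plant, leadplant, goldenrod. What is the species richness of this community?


Total individuals logged = 19
Distinct species (count of individuals): Indian grass (4), leadplant (4), butterfly milkweed (4), purple coneflower (1), compass plant (2), big bluestem (2), blazing star (1), goldenrod (1)
Species richness = number of distinct species = 8

8


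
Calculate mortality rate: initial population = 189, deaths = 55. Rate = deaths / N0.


Mortality rate = 55 / 189 = 0.291005 ≈ 0.2910

0.2910


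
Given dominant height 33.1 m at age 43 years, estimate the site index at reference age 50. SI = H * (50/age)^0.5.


50/43 = 1.16279
(1.16279)^0.5 = 1.07833
SI = 33.1 * 1.07833 = 35.6927 ≈ 35.7 m

35.7 m


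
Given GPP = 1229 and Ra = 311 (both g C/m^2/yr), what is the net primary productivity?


NPP = GPP - Ra = 1229 - 311 = 918 g C/m^2/yr

918 g C/m^2/yr


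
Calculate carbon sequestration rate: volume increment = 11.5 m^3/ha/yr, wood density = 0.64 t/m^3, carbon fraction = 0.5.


C = 11.5 * 0.64 * 0.5 = 3.68 t C/ha/yr

3.68 t C/ha/yr


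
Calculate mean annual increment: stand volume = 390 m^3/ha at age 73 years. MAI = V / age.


MAI = 390 / 73 = 5.3425 ≈ 5.34 m^3/ha/yr

5.34 m^3/ha/yr


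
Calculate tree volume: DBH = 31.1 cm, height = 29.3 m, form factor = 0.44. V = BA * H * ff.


(D/200)^2 = (31.1/200)^2 = 0.1555^2 = 0.02418025
BA = 3.141593 * 0.02418025 = 0.0759645 m^2
V = 0.0759645 * 29.3 * 0.44 = 0.979334 ≈ 0.979 m^3

0.979 m^3


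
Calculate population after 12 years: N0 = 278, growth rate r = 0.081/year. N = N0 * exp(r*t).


r*t = 0.081 * 12 = 0.972
exp(0.972) = 2.64323
N = 278 * 2.64323 = 734.818 ≈ 735

735


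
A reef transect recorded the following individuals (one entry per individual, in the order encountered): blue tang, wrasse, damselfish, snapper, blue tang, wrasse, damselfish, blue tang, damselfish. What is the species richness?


Total individuals logged = 9
Distinct species (count of individuals): blue tang (3), wrasse (2), damselfish (3), snapper (1)
Species richness = number of distinct species = 4

4


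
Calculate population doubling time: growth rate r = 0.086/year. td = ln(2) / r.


td = ln(2) / 0.086 = 0.693147 / 0.086 = 8.05985 ≈ 8.1 years

8.1 years


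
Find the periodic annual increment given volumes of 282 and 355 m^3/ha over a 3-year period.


PAI = (V2 - V1) / period = (355 - 282) / 3 = 73 / 3 = 24.3333 ≈ 24.33 m^3/ha/yr

24.33 m^3/ha/yr


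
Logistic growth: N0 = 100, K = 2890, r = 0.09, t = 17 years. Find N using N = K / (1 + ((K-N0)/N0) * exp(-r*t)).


(K - N0)/N0 = (2890 - 100)/100 = 2790/100 = 27.9000
r*t = 0.09 * 17 = 1.53; exp(-1.53) = 0.216536
27.9000 * 0.216536 = 6.04135
1 + 6.04135 = 7.04135
N = 2890 / 7.04135 = 410.433 ≈ 410

410


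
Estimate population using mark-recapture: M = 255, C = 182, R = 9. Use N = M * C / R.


N = M * C / R = 255 * 182 / 9 = 46410 / 9 = 5156.67 ≈ 5157

5157 individuals


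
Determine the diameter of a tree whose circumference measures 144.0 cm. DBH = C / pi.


DBH = C / pi = 144.0 / 3.141593 = 45.8366 ≈ 45.84 cm

45.84 cm


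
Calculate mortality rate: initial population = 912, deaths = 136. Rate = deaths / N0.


Mortality rate = 136 / 912 = 0.149123 ≈ 0.1491

0.1491


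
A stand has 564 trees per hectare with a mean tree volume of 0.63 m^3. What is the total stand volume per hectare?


V_stand = 564 * 0.63 = 355.32 ≈ 355.3 m^3/ha

355.3 m^3/ha


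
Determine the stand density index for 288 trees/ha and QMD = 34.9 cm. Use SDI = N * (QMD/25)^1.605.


QMD/25 = 34.9/25 = 1.396
(1.396)^1.605 = exp(1.605 * ln(1.396)) = exp(1.605 * 0.333611) = exp(0.535446) = 1.70821
SDI = 288 * 1.70821 = 491.964 ≈ 492

492


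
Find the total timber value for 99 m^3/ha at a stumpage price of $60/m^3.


Value = 99 * 60 = $5940/ha

$5940/ha


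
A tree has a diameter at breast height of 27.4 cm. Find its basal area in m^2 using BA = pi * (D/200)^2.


D/200 = 27.4/200 = 0.137 m
(D/200)^2 = 0.137^2 = 0.018769
BA = 3.141593 * 0.018769 = 0.0589646 ≈ 0.0590 m^2

0.0590 m^2


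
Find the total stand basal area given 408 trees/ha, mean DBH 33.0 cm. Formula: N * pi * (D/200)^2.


(D/200)^2 = (33.0/200)^2 = 0.165^2 = 0.027225
Individual BA = 3.141593 * 0.027225 = 0.0855299 m^2
Stand BA = 408 * 0.0855299 = 34.8962 ≈ 34.90 m^2/ha

34.90 m^2/ha


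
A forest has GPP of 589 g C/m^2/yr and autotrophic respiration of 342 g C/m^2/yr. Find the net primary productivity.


NPP = GPP - Ra = 589 - 342 = 247 g C/m^2/yr

247 g C/m^2/yr


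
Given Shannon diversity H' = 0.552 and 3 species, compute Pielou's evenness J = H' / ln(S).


ln(3) = 1.09861
J = H' / ln(S) = 0.552 / 1.09861 = 0.502453 ≈ 0.5025

0.5025


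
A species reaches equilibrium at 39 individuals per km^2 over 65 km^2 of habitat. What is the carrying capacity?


K = 39 * 65 = 2535 individuals

2535 individuals


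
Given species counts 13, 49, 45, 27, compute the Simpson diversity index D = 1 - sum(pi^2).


Total N = 13 + 49 + 45 + 27 = 134
Per-species terms:
  p = 13/134 = 0.097015; p^2 = 0.097015^2 = 0.009412
  p = 49/134 = 0.365672; p^2 = 0.365672^2 = 0.133716
  p = 45/134 = 0.335821; p^2 = 0.335821^2 = 0.112776
  p = 27/134 = 0.201493; p^2 = 0.201493^2 = 0.040599
sum(p^2) = 0.009412 + 0.133716 + 0.112776 + 0.040599 = 0.296503
D = 1 - 0.296503 = 0.703497 ≈ 0.7035

0.7035


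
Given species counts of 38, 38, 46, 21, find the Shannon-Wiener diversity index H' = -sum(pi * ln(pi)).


Total N = 38 + 38 + 46 + 21 = 143
Per-species terms:
  p = 38/143 = 0.265734; ln(p) = -1.325259; p*ln(p) = 0.265734 * (-1.325259) = -0.352166
  p = 38/143 = 0.265734; ln(p) = -1.325259; p*ln(p) = 0.265734 * (-1.325259) = -0.352166
  p = 46/143 = 0.321678; ln(p) = -1.134204; p*ln(p) = 0.321678 * (-1.134204) = -0.364848
  p = 21/143 = 0.146853; ln(p) = -1.918323; p*ln(p) = 0.146853 * (-1.918323) = -0.281711
sum(p*ln(p)) = (-0.352166) + (-0.352166) + (-0.364848) + (-0.281711) = -1.350891
H' = -(-1.350891) = 1.350891 ≈ 1.3509

1.3509


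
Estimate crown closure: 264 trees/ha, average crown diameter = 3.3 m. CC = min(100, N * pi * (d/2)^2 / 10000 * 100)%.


(d/2)^2 = (3.3/2)^2 = 1.65^2 = 2.7225
Crown area = 3.141593 * 2.7225 = 8.55299 m^2
N * area / 10000 * 100 = 264 * 8.55299 / 10000 * 100 = 22.5799
CC = min(100, 22.5799) = 22.5799 ≈ 22.6%

22.6%


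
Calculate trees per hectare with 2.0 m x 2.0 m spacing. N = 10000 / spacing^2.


N = 10000 / 2.0^2 = 10000 / 4 = 2500.00 ≈ 2500 trees/ha

2500 trees/ha


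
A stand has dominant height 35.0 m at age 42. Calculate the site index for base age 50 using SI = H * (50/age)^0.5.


50/42 = 1.19048
(1.19048)^0.5 = 1.09109
SI = 35.0 * 1.09109 = 38.1882 ≈ 38.2 m

38.2 m


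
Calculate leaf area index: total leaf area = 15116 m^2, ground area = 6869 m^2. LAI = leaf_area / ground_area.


LAI = 15116 / 6869 = 2.2006 ≈ 2.20

2.20


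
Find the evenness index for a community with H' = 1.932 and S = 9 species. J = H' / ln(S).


ln(9) = 2.19722
J = H' / ln(S) = 1.932 / 2.19722 = 0.879293 ≈ 0.8793

0.8793


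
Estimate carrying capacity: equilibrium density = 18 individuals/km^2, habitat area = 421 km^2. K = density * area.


K = 18 * 421 = 7578 individuals

7578 individuals


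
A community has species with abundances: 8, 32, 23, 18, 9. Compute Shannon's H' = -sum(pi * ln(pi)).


Total N = 8 + 32 + 23 + 18 + 9 = 90
Per-species terms:
  p = 8/90 = 0.088889; ln(p) = -2.420367; p*ln(p) = 0.088889 * (-2.420367) = -0.215144
  p = 32/90 = 0.355556; ln(p) = -1.034073; p*ln(p) = 0.355556 * (-1.034073) = -0.367671
  p = 23/90 = 0.255556; ln(p) = -1.364314; p*ln(p) = 0.255556 * (-1.364314) = -0.348659
  p = 18/90 = 0.200000; ln(p) = -1.609438; p*ln(p) = 0.200000 * (-1.609438) = -0.321888
  p = 9/90 = 0.100000; ln(p) = -2.302585; p*ln(p) = 0.100000 * (-2.302585) = -0.230259
sum(p*ln(p)) = (-0.215144) + (-0.367671) + (-0.348659) + (-0.321888) + (-0.230259) = -1.483621
H' = -(-1.483621) = 1.483621 ≈ 1.4836

1.4836


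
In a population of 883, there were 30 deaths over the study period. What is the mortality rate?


Mortality rate = 30 / 883 = 0.033975 ≈ 0.0340

0.0340


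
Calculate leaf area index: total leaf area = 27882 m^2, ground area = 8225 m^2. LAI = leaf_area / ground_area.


LAI = 27882 / 8225 = 3.3899 ≈ 3.39

3.39


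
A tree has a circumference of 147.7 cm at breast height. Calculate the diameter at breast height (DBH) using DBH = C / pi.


DBH = C / pi = 147.7 / 3.141593 = 47.0144 ≈ 47.01 cm

47.01 cm


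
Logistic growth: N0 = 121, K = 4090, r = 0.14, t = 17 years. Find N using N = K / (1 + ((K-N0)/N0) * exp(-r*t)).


(K - N0)/N0 = (4090 - 121)/121 = 3969/121 = 32.8017
r*t = 0.14 * 17 = 2.38; exp(-2.38) = 0.0925506
32.8017 * 0.0925506 = 3.03582
1 + 3.03582 = 4.03582
N = 4090 / 4.03582 = 1013.42 ≈ 1013

1013


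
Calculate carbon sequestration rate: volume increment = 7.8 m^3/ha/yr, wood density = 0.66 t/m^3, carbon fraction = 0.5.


C = 7.8 * 0.66 * 0.5 = 2.574 ≈ 2.57 t C/ha/yr

2.57 t C/ha/yr


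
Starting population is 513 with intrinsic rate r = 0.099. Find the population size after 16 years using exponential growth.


r*t = 0.099 * 16 = 1.584
exp(1.584) = 4.87441
N = 513 * 4.87441 = 2500.57 ≈ 2501

2501


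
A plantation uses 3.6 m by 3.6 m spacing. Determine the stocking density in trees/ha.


N = 10000 / 3.6^2 = 10000 / 12.96 = 771.605 ≈ 772 trees/ha

772 trees/ha


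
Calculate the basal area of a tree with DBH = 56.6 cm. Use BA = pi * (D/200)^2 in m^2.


D/200 = 56.6/200 = 0.283 m
(D/200)^2 = 0.283^2 = 0.080089
BA = 3.141593 * 0.080089 = 0.251607 ≈ 0.2516 m^2

0.2516 m^2


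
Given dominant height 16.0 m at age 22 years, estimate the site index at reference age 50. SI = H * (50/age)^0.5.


50/22 = 2.27273
(2.27273)^0.5 = 1.50756
SI = 16.0 * 1.50756 = 24.1210 ≈ 24.1 m

24.1 m


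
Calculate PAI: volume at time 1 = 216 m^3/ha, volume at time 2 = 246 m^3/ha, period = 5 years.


PAI = (V2 - V1) / period = (246 - 216) / 5 = 30 / 5 = 6.00 m^3/ha/yr

6.00 m^3/ha/yr


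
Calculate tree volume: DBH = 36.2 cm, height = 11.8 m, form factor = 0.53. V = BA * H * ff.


(D/200)^2 = (36.2/200)^2 = 0.181^2 = 0.032761
BA = 3.141593 * 0.032761 = 0.102922 m^2
V = 0.102922 * 11.8 * 0.53 = 0.643674 ≈ 0.644 m^3

0.644 m^3


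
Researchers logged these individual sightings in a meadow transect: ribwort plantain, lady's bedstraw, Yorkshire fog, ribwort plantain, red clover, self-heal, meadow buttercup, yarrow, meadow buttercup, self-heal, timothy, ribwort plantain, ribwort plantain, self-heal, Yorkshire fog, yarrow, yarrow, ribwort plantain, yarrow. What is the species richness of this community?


Total individuals logged = 19
Distinct species (count of individuals): ribwort plantain (5), lady's bedstraw (1), Yorkshire fog (2), red clover (1), self-heal (3), meadow buttercup (2), yarrow (4), timothy (1)
Species richness = number of distinct species = 8

8


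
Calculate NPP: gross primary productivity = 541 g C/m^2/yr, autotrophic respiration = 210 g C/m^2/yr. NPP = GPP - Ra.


NPP = GPP - Ra = 541 - 210 = 331 g C/m^2/yr

331 g C/m^2/yr


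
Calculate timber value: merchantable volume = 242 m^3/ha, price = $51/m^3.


Value = 242 * 51 = $12342/ha

$12342/ha


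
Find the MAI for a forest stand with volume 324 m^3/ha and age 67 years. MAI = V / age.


MAI = 324 / 67 = 4.8358 ≈ 4.84 m^3/ha/yr

4.84 m^3/ha/yr


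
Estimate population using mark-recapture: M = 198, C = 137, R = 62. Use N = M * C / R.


N = M * C / R = 198 * 137 / 62 = 27126 / 62 = 437.52 ≈ 438

438 individuals


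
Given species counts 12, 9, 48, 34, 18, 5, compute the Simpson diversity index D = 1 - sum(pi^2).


Total N = 12 + 9 + 48 + 34 + 18 + 5 = 126
Per-species terms:
  p = 12/126 = 0.095238; p^2 = 0.095238^2 = 0.009070
  p = 9/126 = 0.071429; p^2 = 0.071429^2 = 0.005102
  p = 48/126 = 0.380952; p^2 = 0.380952^2 = 0.145124
  p = 34/126 = 0.269841; p^2 = 0.269841^2 = 0.072814
  p = 18/126 = 0.142857; p^2 = 0.142857^2 = 0.020408
  p = 5/126 = 0.039683; p^2 = 0.039683^2 = 0.001575
sum(p^2) = 0.009070 + 0.005102 + 0.145124 + 0.072814 + 0.020408 + 0.001575 = 0.254093
D = 1 - 0.254093 = 0.745907 ≈ 0.7459

0.7459


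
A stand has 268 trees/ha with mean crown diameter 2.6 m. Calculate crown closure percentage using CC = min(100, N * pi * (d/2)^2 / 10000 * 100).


(d/2)^2 = (2.6/2)^2 = 1.3^2 = 1.69
Crown area = 3.141593 * 1.69 = 5.30929 m^2
N * area / 10000 * 100 = 268 * 5.30929 / 10000 * 100 = 14.2289
CC = min(100, 14.2289) = 14.2289 ≈ 14.2%

14.2%
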